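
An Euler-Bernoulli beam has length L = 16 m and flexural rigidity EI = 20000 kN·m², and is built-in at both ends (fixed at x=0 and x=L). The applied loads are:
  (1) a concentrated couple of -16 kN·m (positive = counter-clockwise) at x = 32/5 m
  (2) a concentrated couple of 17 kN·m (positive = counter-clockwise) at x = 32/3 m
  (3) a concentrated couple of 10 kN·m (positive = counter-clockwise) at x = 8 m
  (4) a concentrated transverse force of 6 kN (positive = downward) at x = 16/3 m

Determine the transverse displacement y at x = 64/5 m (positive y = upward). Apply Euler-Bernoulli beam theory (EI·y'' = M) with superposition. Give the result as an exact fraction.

y(64/5) = -122134/52734375 m

Load 1 — applied couple M₀=-16 kN·m at a=32/5 m (b=L-a=48/5):
  y_1 = (R_Ax³/6 - M_Ax²/2 - M₀(x-a)²/2)/EI  [x>a] with R_A=-36/25, M_A=-48/25 = ((-36/25)·(64/5)³/6 - (-48/25)·(64/5)²/2 - (-16)·((64/5)-(32/5))²/2)/20000 = -1792/1953125 m
Load 2 — applied couple M₀=17 kN·m at a=32/3 m (b=L-a=16/3):
  y_2 = (R_Ax³/6 - M_Ax²/2 - M₀(x-a)²/2)/EI  [x>a] with R_A=17/12, M_A=17/3 = ((17/12)·(64/5)³/6 - (17/3)·(64/5)²/2 - 17·((64/5)-(32/3))²/2)/20000 = -272/703125 m
Load 3 — applied couple M₀=10 kN·m at a=8 m (b=L-a=8):
  y_3 = (R_Ax³/6 - M_Ax²/2 - M₀(x-a)²/2)/EI  [x>a] with R_A=15/16, M_A=5/2 = ((15/16)·(64/5)³/6 - (5/2)·(64/5)²/2 - 10·((64/5)-8)²/2)/20000 = 6/15625 m
Load 4 — point force P=6 kN at a=16/3 m (b=L-a=32/3):
  y_4 = -Pa²(L-x)²(3bL-(3b+a)(L-x))/(6L³EI)  [x>a] = -6·(16/3)²·(16-(64/5))²·(3·(32/3)·16-(3·(32/3)+(16/3))·(16-(64/5)))/(6·16³·20000) = -2944/2109375 m
Superposition: y = Σ y_i = -122134/52734375 m ≈ -0.002316 m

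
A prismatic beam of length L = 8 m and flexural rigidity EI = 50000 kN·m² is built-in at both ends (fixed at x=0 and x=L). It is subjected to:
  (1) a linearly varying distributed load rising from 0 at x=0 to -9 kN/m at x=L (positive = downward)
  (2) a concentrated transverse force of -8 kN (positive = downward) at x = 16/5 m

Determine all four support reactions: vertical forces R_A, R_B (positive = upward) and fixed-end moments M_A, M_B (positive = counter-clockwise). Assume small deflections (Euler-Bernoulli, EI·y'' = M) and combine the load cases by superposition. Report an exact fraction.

R_A = -1998/125 kN, M_A = -3552/125 kN·m, R_B = -3502/125 kN, M_B = 4368/125 kN·m

Load 1 — triangular load w₀=-9 kN/m (0→w₀ over full span):
  R_A = 3w₀L/20 = 3·(-9)·8/20 = -54/5 kN
  M_A = w₀L²/30 = (-9)·8²/30 = -96/5 kN·m
  R_B = 7w₀L/20 = 7·(-9)·8/20 = -126/5 kN
  M_B = -w₀L²/20 = -(-9)·8²/20 = 144/5 kN·m
Load 2 — point force P=-8 kN at a=16/5 m (b=L-a=24/5):
  R_A = Pb²(3a+b)/L³ = (-8)·(24/5)²·(3·(16/5)+(24/5))/8³ = -648/125 kN
  M_A = Pab²/L² = (-8)·(16/5)·(24/5)²/8² = -1152/125 kN·m
  R_B = Pa²(a+3b)/L³ = (-8)·(16/5)²·((16/5)+3·(24/5))/8³ = -352/125 kN
  M_B = -Pa²b/L² = -(-8)·(16/5)²·(24/5)/8² = 768/125 kN·m
Superposition: R_A = -1998/125 kN, M_A = -3552/125 kN·m, R_B = -3502/125 kN, M_B = 4368/125 kN·m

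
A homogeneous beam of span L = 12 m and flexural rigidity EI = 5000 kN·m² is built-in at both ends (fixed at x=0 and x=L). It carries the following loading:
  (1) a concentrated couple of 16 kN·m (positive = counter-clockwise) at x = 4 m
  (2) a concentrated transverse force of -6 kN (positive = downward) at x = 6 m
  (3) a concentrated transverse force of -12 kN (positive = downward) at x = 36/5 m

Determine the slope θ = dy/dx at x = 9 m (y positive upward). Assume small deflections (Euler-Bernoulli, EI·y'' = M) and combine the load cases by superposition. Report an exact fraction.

Load 1 — applied couple M₀=16 kN·m at a=4 m (b=L-a=8):
  θ_1 = (R_Ax²/2 - M_Ax - M₀(x-a))/EI  [x>a] with R_A=16/9, M_A=0 = ((16/9)·9²/2 - 0·9 - 16·(9-4))/5000 = -1/625 rad
Load 2 — point force P=-6 kN at a=6 m (b=L-a=6):
  θ_2 = Pa²(L-x)(2bL-(3b+a)(L-x))/(2L³EI)  [x>a] = (-6)·6²·(12-9)·(2·6·12-(3·6+6)·(12-9))/(2·12³·5000) = -27/10000 rad
Load 3 — point force P=-12 kN at a=36/5 m (b=L-a=24/5):
  θ_3 = Pa²(L-x)(2bL-(3b+a)(L-x))/(2L³EI)  [x>a] = (-12)·(36/5)²·(12-9)·(2·(24/5)·12-(3·(24/5)+(36/5))·(12-9))/(2·12³·5000) = -1701/312500 rad
Superposition: θ = Σ θ_i = -12179/1250000 rad ≈ -0.009743 rad

θ(9) = -12179/1250000 rad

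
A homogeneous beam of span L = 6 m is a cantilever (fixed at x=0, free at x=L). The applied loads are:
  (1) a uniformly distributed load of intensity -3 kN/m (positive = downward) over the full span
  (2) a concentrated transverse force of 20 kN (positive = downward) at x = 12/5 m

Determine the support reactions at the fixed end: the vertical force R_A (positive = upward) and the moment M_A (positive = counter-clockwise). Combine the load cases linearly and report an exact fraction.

Load 1 — uniform load w=-3 kN/m over full span:
  R_A = wL = (-3)·6 = -18 kN
  M_A = wL²/2 = (-3)·6²/2 = -54 kN·m
Load 2 — point force P=20 kN at a=12/5 m (b=L-a=18/5):
  R_A = P = 20 kN
  M_A = Pa = 20·(12/5) = 48 kN·m
Superposition: R_A = 2 kN, M_A = -6 kN·m

R_A = 2 kN, M_A = -6 kN·m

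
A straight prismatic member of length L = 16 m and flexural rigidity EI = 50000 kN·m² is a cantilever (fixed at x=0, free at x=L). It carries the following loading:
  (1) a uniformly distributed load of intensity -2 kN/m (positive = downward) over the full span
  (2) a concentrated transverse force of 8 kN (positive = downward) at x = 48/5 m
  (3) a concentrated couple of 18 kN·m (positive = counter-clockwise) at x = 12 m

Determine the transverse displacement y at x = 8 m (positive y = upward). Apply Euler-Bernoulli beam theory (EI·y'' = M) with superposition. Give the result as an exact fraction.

Load 1 — uniform load w=-2 kN/m over full span:
  y_1 = -wx²(x²-4Lx+6L²)/(24EI) = -(-2)·8²·(8²-4·16·8+6·16²)/(24·50000) = 1088/9375 m
Load 2 — point force P=8 kN at a=48/5 m (b=L-a=32/5):
  y_2 = -Px²(3a-x)/(6EI)  [x≤a] = -8·8²·(3·(48/5)-8)/(6·50000) = -1664/46875 m
Load 3 — applied couple M₀=18 kN·m at a=12 m (b=L-a=4):
  y_3 = M₀x²/(2EI)  [x≤a] = 18·8²/(2·50000) = 36/3125 m
Superposition: y = Σ y_i = 4316/46875 m ≈ 0.092075 m

y(8) = 4316/46875 m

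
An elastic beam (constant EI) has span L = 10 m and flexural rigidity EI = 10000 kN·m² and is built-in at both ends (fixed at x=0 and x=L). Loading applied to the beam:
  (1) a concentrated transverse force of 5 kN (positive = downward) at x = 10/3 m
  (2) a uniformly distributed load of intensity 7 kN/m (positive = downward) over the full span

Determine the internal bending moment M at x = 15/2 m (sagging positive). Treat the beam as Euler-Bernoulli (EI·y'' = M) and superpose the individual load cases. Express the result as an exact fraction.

Load 1 — point force P=5 kN at a=10/3 m (b=L-a=20/3):
  M_1 = Pa²(a+3b)(L-x)/L³ - Pa²b/L²  [x>a] = 5·(10/3)²·((10/3)+3·(20/3))·(10-(15/2))/10³ - 5·(10/3)²·(20/3)/10² = -25/54 kN·m
Load 2 — uniform load w=7 kN/m over full span:
  M_2 = wLx/2 - wL²/12 - wx²/2 = 7·10·(15/2)/2 - 7·10²/12 - 7·(15/2)²/2 = 175/24 kN·m
Superposition: M = Σ M_i = 1475/216 kN·m ≈ 6.828704 kN·m

M(15/2) = 1475/216 kN·m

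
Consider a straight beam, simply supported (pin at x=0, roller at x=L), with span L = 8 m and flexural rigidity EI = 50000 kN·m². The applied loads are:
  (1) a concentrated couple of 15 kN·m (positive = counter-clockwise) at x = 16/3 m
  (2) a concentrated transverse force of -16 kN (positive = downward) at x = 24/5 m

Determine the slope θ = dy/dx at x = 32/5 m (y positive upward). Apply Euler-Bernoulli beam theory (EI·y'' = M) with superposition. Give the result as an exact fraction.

Load 1 — applied couple M₀=15 kN·m at a=16/3 m (b=L-a=8/3):
  θ_1 = (M₀x²/(2L)-M₀(x-a)+C₁)/EI  [x>a] with C₁=M₀(3b²-L²)/(6L)=-40/3 = (15·(32/5)²/(2·8)-15·((32/5)-(16/3))+(-40/3))/50000 = 17/93750 rad
Load 2 — point force P=-16 kN at a=24/5 m (b=L-a=16/5):
  θ_2 = -Pa(2L²-6Lx+3x²+a²)/(6LEI)  [x>a] = -(-16)·(24/5)·(2·8²-6·8·(32/5)+3·(32/5)²+(24/5)²)/(6·8·50000) = -416/390625 rad
Superposition: θ = Σ θ_i = -2071/2343750 rad ≈ -0.000884 rad

θ(32/5) = -2071/2343750 rad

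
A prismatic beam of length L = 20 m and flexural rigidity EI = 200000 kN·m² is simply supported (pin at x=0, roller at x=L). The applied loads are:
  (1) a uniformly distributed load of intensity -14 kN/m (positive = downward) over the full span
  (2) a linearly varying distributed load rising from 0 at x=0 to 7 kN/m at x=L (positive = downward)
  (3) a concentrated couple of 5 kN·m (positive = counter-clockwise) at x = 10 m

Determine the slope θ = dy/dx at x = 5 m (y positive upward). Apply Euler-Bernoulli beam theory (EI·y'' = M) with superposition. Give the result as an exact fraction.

Load 1 — uniform load w=-14 kN/m over full span:
  θ_1 = -w(L³-6Lx²+4x³)/(24EI) = -(-14)·(20³-6·20·5²+4·5³)/(24·200000) = 77/4800 rad
Load 2 — triangular load w₀=7 kN/m (0→w₀ over full span):
  θ_2 = -w₀(7L⁴-30L²x²+15x⁴)/(360LEI) = -7·(7·20⁴-30·20²·5²+15·5⁴)/(360·20·200000) = -9289/2304000 rad
Load 3 — applied couple M₀=5 kN·m at a=10 m (b=L-a=10):
  θ_3 = (M₀x²/(2L)+C₁)/EI  [x≤a] with C₁=M₀(3b²-L²)/(6L)=-25/6 = (5·5²/(2·20)+(-25/6))/200000 = -1/192000 rad
Superposition: θ = Σ θ_i = 27659/2304000 rad ≈ 0.012005 rad

θ(5) = 27659/2304000 rad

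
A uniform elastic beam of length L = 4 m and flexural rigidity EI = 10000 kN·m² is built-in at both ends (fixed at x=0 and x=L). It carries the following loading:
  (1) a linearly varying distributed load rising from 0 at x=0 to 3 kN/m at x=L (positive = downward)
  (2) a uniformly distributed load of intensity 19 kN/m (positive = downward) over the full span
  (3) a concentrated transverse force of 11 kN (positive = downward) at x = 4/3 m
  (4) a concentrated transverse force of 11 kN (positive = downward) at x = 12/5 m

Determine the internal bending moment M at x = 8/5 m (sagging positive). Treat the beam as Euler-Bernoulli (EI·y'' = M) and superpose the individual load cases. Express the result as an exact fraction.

M(8/5) = 294824/16875 kN·m

Load 1 — triangular load w₀=3 kN/m (0→w₀ over full span):
  M_1 = 3w₀Lx/20 - w₀L²/30 - w₀x³/(6L) = 3·3·4·(8/5)/20 - 3·4²/30 - 3·(8/5)³/(6·4) = 96/125 kN·m
Load 2 — uniform load w=19 kN/m over full span:
  M_2 = wLx/2 - wL²/12 - wx²/2 = 19·4·(8/5)/2 - 19·4²/12 - 19·(8/5)²/2 = 836/75 kN·m
Load 3 — point force P=11 kN at a=4/3 m (b=L-a=8/3):
  M_3 = Pa²(a+3b)(L-x)/L³ - Pa²b/L²  [x>a] = 11·(4/3)²·((4/3)+3·(8/3))·(4-(8/5))/4³ - 11·(4/3)²·(8/3)/4² = 484/135 kN·m
Load 4 — point force P=11 kN at a=12/5 m (b=L-a=8/5):
  M_4 = Pb²(3a+b)x/L³ - Pab²/L²  [x≤a] = 11·(8/5)²·(3·(12/5)+(8/5))·(8/5)/4³ - 11·(12/5)·(8/5)²/4² = 1232/625 kN·m
Superposition: M = Σ M_i = 294824/16875 kN·m ≈ 17.471052 kN·m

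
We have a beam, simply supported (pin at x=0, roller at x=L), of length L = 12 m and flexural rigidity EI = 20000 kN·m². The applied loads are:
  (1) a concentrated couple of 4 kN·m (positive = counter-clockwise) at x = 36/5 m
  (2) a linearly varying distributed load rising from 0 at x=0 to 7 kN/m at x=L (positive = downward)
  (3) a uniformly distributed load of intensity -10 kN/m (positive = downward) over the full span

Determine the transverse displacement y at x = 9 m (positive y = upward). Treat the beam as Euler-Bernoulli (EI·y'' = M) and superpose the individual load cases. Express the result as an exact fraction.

Load 1 — applied couple M₀=4 kN·m at a=36/5 m (b=L-a=24/5):
  y_1 = (M₀x³/(6L)-M₀(x-a)²/2+C₁x)/EI  [x>a] with C₁=M₀(3b²-L²)/(6L)=-104/25 = (4·9³/(6·12)-4·(9-(36/5))²/2+(-104/25)·9)/20000 = -171/1000000 m
Load 2 — triangular load w₀=7 kN/m (0→w₀ over full span):
  y_2 = -w₀x(7L⁴-10L²x²+3x⁴)/(360LEI) = -7·9·(7·12⁴-10·12²·9²+3·9⁴)/(360·12·20000) = -22491/640000 m
Load 3 — uniform load w=-10 kN/m over full span:
  y_3 = -wx(L³-2Lx²+x³)/(24EI) = -(-10)·9·(12³-2·12·9²+9³)/(24·20000) = 1539/16000 m
Superposition: y = Σ y_i = 973989/16000000 m ≈ 0.060874 m

y(9) = 973989/16000000 m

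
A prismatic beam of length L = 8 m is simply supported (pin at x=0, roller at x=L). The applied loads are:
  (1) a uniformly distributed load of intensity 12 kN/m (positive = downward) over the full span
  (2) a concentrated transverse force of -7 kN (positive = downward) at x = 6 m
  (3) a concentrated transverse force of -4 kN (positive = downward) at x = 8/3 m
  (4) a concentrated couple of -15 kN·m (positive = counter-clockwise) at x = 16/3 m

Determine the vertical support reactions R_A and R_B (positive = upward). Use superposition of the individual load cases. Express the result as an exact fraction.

Load 1 — uniform load w=12 kN/m over full span:
  R_A = wL/2 = 12·8/2 = 48 kN
  R_B = wL/2 = 12·8/2 = 48 kN
Load 2 — point force P=-7 kN at a=6 m (b=L-a=2):
  R_A = Pb/L = (-7)·2/8 = -7/4 kN
  R_B = Pa/L = (-7)·6/8 = -21/4 kN
Load 3 — point force P=-4 kN at a=8/3 m (b=L-a=16/3):
  R_A = Pb/L = (-4)·(16/3)/8 = -8/3 kN
  R_B = Pa/L = (-4)·(8/3)/8 = -4/3 kN
Load 4 — applied couple M₀=-15 kN·m at a=16/3 m (b=L-a=8/3):
  R_A = M₀/L = (-15)/8 = -15/8 kN
  R_B = -M₀/L = -(-15)/8 = 15/8 kN
Superposition: R_A = 1001/24 kN, R_B = 1039/24 kN

R_A = 1001/24 kN, R_B = 1039/24 kN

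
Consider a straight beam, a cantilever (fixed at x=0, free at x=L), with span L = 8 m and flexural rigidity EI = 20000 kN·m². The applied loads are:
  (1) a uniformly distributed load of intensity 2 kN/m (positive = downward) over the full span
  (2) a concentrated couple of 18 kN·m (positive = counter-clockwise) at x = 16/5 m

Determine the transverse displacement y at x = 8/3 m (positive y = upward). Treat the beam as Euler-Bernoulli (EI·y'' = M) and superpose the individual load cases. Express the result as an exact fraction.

y(8/3) = -178/30375 m

Load 1 — uniform load w=2 kN/m over full span:
  y_1 = -wx²(x²-4Lx+6L²)/(24EI) = -2·(8/3)²·((8/3)²-4·8·(8/3)+6·8²)/(24·20000) = -1376/151875 m
Load 2 — applied couple M₀=18 kN·m at a=16/5 m (b=L-a=24/5):
  y_2 = M₀x²/(2EI)  [x≤a] = 18·(8/3)²/(2·20000) = 2/625 m
Superposition: y = Σ y_i = -178/30375 m ≈ -0.005860 m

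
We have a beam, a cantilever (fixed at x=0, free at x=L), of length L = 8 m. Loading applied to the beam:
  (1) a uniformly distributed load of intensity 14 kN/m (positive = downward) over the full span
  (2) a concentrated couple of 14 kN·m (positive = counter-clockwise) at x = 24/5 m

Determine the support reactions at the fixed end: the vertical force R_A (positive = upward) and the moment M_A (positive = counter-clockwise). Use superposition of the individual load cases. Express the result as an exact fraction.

R_A = 112 kN, M_A = 434 kN·m

Load 1 — uniform load w=14 kN/m over full span:
  R_A = wL = 14·8 = 112 kN
  M_A = wL²/2 = 14·8²/2 = 448 kN·m
Load 2 — applied couple M₀=14 kN·m at a=24/5 m (b=L-a=16/5):
  R_A = 0 kN
  M_A = -M₀ = -14 kN·m
Superposition: R_A = 112 kN, M_A = 434 kN·m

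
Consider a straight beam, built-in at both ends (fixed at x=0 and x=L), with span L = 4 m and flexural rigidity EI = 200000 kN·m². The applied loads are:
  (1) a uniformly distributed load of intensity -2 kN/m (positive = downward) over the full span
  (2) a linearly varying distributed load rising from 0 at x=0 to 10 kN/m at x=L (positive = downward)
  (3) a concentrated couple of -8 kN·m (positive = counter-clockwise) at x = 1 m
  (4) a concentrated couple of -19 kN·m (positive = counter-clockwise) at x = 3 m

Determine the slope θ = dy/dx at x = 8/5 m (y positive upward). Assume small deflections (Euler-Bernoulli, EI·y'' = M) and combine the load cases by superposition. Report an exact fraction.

Load 1 — uniform load w=-2 kN/m over full span:
  θ_1 = -wx(L-x)(L-2x)/(12EI) = -(-2)·(8/5)·(4-(8/5))·(4-2·(8/5))/(12·200000) = 1/390625 rad
Load 2 — triangular load w₀=10 kN/m (0→w₀ over full span):
  θ_2 = -w₀(2x(L-x)(L-2x)(x+2L)+x²(L-x)²)/(120LEI) = -10·(2·(8/5)·(4-(8/5))·(4-2·(8/5))·((8/5)+2·4)+(8/5)²·(4-(8/5))²)/(120·4·200000) = -3/390625 rad
Load 3 — applied couple M₀=-8 kN·m at a=1 m (b=L-a=3):
  θ_3 = (R_Ax²/2 - M_Ax - M₀(x-a))/EI  [x>a] with R_A=-9/4, M_A=3/2 = ((-9/4)·(8/5)²/2 - (3/2)·(8/5) - (-8)·((8/5)-1))/200000 = -3/1250000 rad
Load 4 — applied couple M₀=-19 kN·m at a=3 m (b=L-a=1):
  θ_4 = (R_Ax²/2 - M_Ax)/EI  [x≤a] with R_A=-171/32, M_A=-95/16 = ((-171/32)·(8/5)²/2 - (-95/16)·(8/5))/200000 = 133/10000000 rad
Superposition: θ = Σ θ_i = 289/50000000 rad ≈ 0.000006 rad

θ(8/5) = 289/50000000 rad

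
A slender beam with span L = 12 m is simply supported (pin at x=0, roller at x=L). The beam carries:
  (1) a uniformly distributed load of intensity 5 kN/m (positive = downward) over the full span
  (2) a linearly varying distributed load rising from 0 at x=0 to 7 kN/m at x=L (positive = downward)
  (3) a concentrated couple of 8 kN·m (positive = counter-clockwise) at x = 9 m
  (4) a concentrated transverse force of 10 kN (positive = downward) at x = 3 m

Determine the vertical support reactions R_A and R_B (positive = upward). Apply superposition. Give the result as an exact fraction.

R_A = 313/6 kN, R_B = 359/6 kN

Load 1 — uniform load w=5 kN/m over full span:
  R_A = wL/2 = 5·12/2 = 30 kN
  R_B = wL/2 = 5·12/2 = 30 kN
Load 2 — triangular load w₀=7 kN/m (0→w₀ over full span):
  R_A = w₀L/6 = 7·12/6 = 14 kN
  R_B = w₀L/3 = 7·12/3 = 28 kN
Load 3 — applied couple M₀=8 kN·m at a=9 m (b=L-a=3):
  R_A = M₀/L = 8/12 = 2/3 kN
  R_B = -M₀/L = -8/12 = -2/3 kN
Load 4 — point force P=10 kN at a=3 m (b=L-a=9):
  R_A = Pb/L = 10·9/12 = 15/2 kN
  R_B = Pa/L = 10·3/12 = 5/2 kN
Superposition: R_A = 313/6 kN, R_B = 359/6 kN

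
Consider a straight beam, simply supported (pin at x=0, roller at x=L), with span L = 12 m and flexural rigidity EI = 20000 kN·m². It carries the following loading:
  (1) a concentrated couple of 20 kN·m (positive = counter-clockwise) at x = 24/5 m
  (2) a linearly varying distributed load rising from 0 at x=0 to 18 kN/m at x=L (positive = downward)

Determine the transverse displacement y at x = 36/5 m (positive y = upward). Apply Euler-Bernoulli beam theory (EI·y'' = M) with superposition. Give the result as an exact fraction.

y(36/5) = -1117098/9765625 m

Load 1 — applied couple M₀=20 kN·m at a=24/5 m (b=L-a=36/5):
  y_1 = (M₀x³/(6L)-M₀(x-a)²/2+C₁x)/EI  [x>a] with C₁=M₀(3b²-L²)/(6L)=16/5 = (20·(36/5)³/(6·12)-20·((36/5)-(24/5))²/2+(16/5)·(36/5))/20000 = 54/15625 m
Load 2 — triangular load w₀=18 kN/m (0→w₀ over full span):
  y_2 = -w₀x(7L⁴-10L²x²+3x⁴)/(360LEI) = -18·(36/5)·(7·12⁴-10·12²·(36/5)²+3·(36/5)⁴)/(360·12·20000) = -1150848/9765625 m
Superposition: y = Σ y_i = -1117098/9765625 m ≈ -0.114391 m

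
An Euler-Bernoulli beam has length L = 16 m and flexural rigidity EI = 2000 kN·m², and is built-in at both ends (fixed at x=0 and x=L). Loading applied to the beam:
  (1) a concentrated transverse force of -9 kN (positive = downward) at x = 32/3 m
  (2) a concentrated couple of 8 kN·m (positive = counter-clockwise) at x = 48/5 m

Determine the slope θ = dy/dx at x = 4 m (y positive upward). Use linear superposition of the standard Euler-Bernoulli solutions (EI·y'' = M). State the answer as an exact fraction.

θ(4) = 61/6250 rad

Load 1 — point force P=-9 kN at a=32/3 m (b=L-a=16/3):
  θ_1 = -Pb²x(2aL-(3a+b)x)/(2L³EI)  [x≤a] = -(-9)·(16/3)²·4·(2·(32/3)·16-(3·(32/3)+(16/3))·4)/(2·16³·2000) = 3/250 rad
Load 2 — applied couple M₀=8 kN·m at a=48/5 m (b=L-a=32/5):
  θ_2 = (R_Ax²/2 - M_Ax)/EI  [x≤a] with R_A=18/25, M_A=64/25 = ((18/25)·4²/2 - (64/25)·4)/2000 = -7/3125 rad
Superposition: θ = Σ θ_i = 61/6250 rad ≈ 0.009760 rad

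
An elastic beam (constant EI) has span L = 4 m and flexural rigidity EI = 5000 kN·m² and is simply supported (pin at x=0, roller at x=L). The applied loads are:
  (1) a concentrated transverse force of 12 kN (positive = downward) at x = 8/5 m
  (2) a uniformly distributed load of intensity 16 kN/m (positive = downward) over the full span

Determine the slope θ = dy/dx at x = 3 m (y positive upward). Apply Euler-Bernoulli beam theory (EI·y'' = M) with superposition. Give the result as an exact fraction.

Load 1 — point force P=12 kN at a=8/5 m (b=L-a=12/5):
  θ_1 = -Pa(2L²-6Lx+3x²+a²)/(6LEI)  [x>a] = -12·(8/5)·(2·4²-6·4·3+3·3²+(8/5)²)/(6·4·5000) = 261/156250 rad
Load 2 — uniform load w=16 kN/m over full span:
  θ_2 = -w(L³-6Lx²+4x³)/(24EI) = -16·(4³-6·4·3²+4·3³)/(24·5000) = 11/1875 rad
Superposition: θ = Σ θ_i = 3533/468750 rad ≈ 0.007537 rad

θ(3) = 3533/468750 rad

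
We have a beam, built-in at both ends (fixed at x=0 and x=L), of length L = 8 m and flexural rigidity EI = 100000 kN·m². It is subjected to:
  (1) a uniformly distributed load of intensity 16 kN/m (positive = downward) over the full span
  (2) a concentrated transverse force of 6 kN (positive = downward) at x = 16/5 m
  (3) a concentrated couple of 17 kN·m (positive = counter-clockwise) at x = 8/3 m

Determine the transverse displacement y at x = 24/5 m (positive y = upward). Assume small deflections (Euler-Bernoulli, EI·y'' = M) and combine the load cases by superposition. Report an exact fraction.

y(24/5) = -684692/439453125 m

Load 1 — uniform load w=16 kN/m over full span:
  y_1 = -wx²(L-x)²/(24EI) = -16·(24/5)²·(8-(24/5))²/(24·100000) = -3072/1953125 m
Load 2 — point force P=6 kN at a=16/5 m (b=L-a=24/5):
  y_2 = -Pa²(L-x)²(3bL-(3b+a)(L-x))/(6L³EI)  [x>a] = -6·(16/5)²·(8-(24/5))²·(3·(24/5)·8-(3·(24/5)+(16/5))·(8-(24/5)))/(6·8³·100000) = -5888/48828125 m
Load 3 — applied couple M₀=17 kN·m at a=8/3 m (b=L-a=16/3):
  y_3 = (R_Ax³/6 - M_Ax²/2 - M₀(x-a)²/2)/EI  [x>a] with R_A=17/6, M_A=0 = ((17/6)·(24/5)³/6 - 0·(24/5)²/2 - 17·((24/5)-(8/3))²/2)/100000 = 476/3515625 m
Superposition: y = Σ y_i = -684692/439453125 m ≈ -0.001558 m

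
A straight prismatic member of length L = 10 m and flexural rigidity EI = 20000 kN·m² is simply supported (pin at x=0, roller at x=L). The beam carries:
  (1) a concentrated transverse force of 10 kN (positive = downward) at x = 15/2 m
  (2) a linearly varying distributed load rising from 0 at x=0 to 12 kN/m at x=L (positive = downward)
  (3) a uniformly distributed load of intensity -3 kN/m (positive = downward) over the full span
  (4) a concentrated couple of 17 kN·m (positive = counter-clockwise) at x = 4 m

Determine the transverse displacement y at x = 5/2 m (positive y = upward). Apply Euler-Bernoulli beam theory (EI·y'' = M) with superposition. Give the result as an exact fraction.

Load 1 — point force P=10 kN at a=15/2 m (b=L-a=5/2):
  y_1 = -Pbx(L²-b²-x²)/(6LEI)  [x≤a] = -10·(5/2)·(5/2)·(10²-(5/2)²-(5/2)²)/(6·10·20000) = -7/1536 m
Load 2 — triangular load w₀=12 kN/m (0→w₀ over full span):
  y_2 = -w₀x(7L⁴-10L²x²+3x⁴)/(360LEI) = -12·(5/2)·(7·10⁴-10·10²·(5/2)²+3·(5/2)⁴)/(360·10·20000) = -109/4096 m
Load 3 — uniform load w=-3 kN/m over full span:
  y_3 = -wx(L³-2Lx²+x³)/(24EI) = -(-3)·(5/2)·(10³-2·10·(5/2)²+(5/2)³)/(24·20000) = 57/4096 m
Load 4 — applied couple M₀=17 kN·m at a=4 m (b=L-a=6):
  y_4 = (M₀x³/(6L)+C₁x)/EI  [x≤a] with C₁=M₀(3b²-L²)/(6L)=34/15 = (17·(5/2)³/(6·10)+(34/15)·(5/2))/20000 = 323/640000 m
Superposition: y = Σ y_i = -8039/480000 m ≈ -0.016748 m

y(5/2) = -8039/480000 m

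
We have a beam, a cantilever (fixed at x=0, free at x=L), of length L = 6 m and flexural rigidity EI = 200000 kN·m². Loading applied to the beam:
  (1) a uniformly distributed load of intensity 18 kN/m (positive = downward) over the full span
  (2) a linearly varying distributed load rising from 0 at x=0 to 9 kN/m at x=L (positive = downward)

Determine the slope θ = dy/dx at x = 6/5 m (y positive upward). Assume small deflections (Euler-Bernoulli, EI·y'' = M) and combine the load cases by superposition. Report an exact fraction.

Load 1 — uniform load w=18 kN/m over full span:
  θ_1 = -wx(x²-3Lx+3L²)/(6EI) = -18·(6/5)·((6/5)²-3·6·(6/5)+3·6²)/(6·200000) = -4941/3125000 rad
Load 2 — triangular load w₀=9 kN/m (0→w₀ over full span):
  θ_2 = (w₀Lx²/4-w₀L²x/3-w₀x⁴/(24L))/EI = (9·6·(6/5)²/4-9·6²·(6/5)/3-9·(6/5)⁴/(24·6))/200000 = -68931/125000000 rad
Superposition: θ = Σ θ_i = -266571/125000000 rad ≈ -0.002133 rad

θ(6/5) = -266571/125000000 rad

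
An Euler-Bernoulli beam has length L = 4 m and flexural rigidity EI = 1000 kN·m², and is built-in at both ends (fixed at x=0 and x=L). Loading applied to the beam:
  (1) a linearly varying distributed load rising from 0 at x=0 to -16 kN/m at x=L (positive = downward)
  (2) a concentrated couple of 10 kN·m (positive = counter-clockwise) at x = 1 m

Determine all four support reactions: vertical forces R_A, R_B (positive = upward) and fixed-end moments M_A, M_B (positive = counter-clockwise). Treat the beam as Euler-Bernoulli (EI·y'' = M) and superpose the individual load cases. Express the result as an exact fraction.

Load 1 — triangular load w₀=-16 kN/m (0→w₀ over full span):
  R_A = 3w₀L/20 = 3·(-16)·4/20 = -48/5 kN
  M_A = w₀L²/30 = (-16)·4²/30 = -128/15 kN·m
  R_B = 7w₀L/20 = 7·(-16)·4/20 = -112/5 kN
  M_B = -w₀L²/20 = -(-16)·4²/20 = 64/5 kN·m
Load 2 — applied couple M₀=10 kN·m at a=1 m (b=L-a=3):
  R_A = 6M₀ab/L³ = 6·10·1·3/4³ = 45/16 kN
  M_A = M₀b(2a-b)/L² = 10·3·(2·1-3)/4² = -15/8 kN·m
  R_B = -6M₀ab/L³ = -6·10·1·3/4³ = -45/16 kN
  M_B = M₀a(2b-a)/L² = 10·1·(2·3-1)/4² = 25/8 kN·m
Superposition: R_A = -543/80 kN, M_A = -1249/120 kN·m, R_B = -2017/80 kN, M_B = 637/40 kN·m

R_A = -543/80 kN, M_A = -1249/120 kN·m, R_B = -2017/80 kN, M_B = 637/40 kN·m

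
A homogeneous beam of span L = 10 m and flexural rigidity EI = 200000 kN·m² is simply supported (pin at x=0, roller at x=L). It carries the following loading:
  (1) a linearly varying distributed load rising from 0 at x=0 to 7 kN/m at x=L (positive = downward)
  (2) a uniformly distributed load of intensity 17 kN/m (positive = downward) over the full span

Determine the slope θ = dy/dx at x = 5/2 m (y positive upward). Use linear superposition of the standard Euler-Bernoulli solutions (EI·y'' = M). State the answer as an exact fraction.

θ(5/2) = -54169/18432000 rad

Load 1 — triangular load w₀=7 kN/m (0→w₀ over full span):
  θ_1 = -w₀(7L⁴-30L²x²+15x⁴)/(360LEI) = -7·(7·10⁴-30·10²·(5/2)²+15·(5/2)⁴)/(360·10·200000) = -9289/18432000 rad
Load 2 — uniform load w=17 kN/m over full span:
  θ_2 = -w(L³-6Lx²+4x³)/(24EI) = -17·(10³-6·10·(5/2)²+4·(5/2)³)/(24·200000) = -187/76800 rad
Superposition: θ = Σ θ_i = -54169/18432000 rad ≈ -0.002939 rad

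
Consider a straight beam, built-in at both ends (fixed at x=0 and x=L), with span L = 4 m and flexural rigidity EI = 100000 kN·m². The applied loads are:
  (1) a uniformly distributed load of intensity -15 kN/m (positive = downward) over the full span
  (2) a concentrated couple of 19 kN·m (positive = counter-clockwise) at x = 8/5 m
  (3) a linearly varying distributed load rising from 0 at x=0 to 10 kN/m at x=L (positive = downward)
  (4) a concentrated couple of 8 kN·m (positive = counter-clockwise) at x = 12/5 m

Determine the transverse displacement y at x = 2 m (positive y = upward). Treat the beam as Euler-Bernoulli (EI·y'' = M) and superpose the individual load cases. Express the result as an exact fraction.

y(2) = 79/937500 m

Load 1 — uniform load w=-15 kN/m over full span:
  y_1 = -wx²(L-x)²/(24EI) = -(-15)·2²·(4-2)²/(24·100000) = 1/10000 m
Load 2 — applied couple M₀=19 kN·m at a=8/5 m (b=L-a=12/5):
  y_2 = (R_Ax³/6 - M_Ax²/2 - M₀(x-a)²/2)/EI  [x>a] with R_A=171/25, M_A=57/25 = ((171/25)·2³/6 - (57/25)·2²/2 - 19·(2-(8/5))²/2)/100000 = 19/625000 m
Load 3 — triangular load w₀=10 kN/m (0→w₀ over full span):
  y_3 = -w₀x²(L-x)²(x+2L)/(120LEI) = -10·2²·(4-2)²·(2+2·4)/(120·4·100000) = -1/30000 m
Load 4 — applied couple M₀=8 kN·m at a=12/5 m (b=L-a=8/5):
  y_4 = (R_Ax³/6 - M_Ax²/2)/EI  [x≤a] with R_A=72/25, M_A=64/25 = ((72/25)·2³/6 - (64/25)·2²/2)/100000 = -1/78125 m
Superposition: y = Σ y_i = 79/937500 m ≈ 0.000084 m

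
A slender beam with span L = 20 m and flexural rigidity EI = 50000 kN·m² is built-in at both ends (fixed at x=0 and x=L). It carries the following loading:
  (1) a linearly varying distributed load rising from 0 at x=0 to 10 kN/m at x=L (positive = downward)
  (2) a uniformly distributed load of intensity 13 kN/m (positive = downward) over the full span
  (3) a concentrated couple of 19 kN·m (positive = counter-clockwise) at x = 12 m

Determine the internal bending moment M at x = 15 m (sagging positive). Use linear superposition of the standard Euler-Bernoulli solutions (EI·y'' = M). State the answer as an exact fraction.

Load 1 — triangular load w₀=10 kN/m (0→w₀ over full span):
  M_1 = 3w₀Lx/20 - w₀L²/30 - w₀x³/(6L) = 3·10·20·15/20 - 10·20²/30 - 10·15³/(6·20) = 425/12 kN·m
Load 2 — uniform load w=13 kN/m over full span:
  M_2 = wLx/2 - wL²/12 - wx²/2 = 13·20·15/2 - 13·20²/12 - 13·15²/2 = 325/6 kN·m
Load 3 — applied couple M₀=19 kN·m at a=12 m (b=L-a=8):
  M_3 = R_Ax - M_A - M₀  [x>a] with R_A=171/125, M_A=152/25 = (171/125)·15 - (152/25) - 19 = -114/25 kN·m
Superposition: M = Σ M_i = 25507/300 kN·m ≈ 85.023333 kN·m

M(15) = 25507/300 kN·m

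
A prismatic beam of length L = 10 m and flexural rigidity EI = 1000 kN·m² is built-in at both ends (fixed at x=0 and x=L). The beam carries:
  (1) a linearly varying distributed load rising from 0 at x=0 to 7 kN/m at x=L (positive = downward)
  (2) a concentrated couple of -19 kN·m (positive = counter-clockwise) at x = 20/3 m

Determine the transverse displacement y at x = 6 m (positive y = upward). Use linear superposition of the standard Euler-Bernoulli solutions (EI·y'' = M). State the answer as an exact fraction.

Load 1 — triangular load w₀=7 kN/m (0→w₀ over full span):
  y_1 = -w₀x²(L-x)²(x+2L)/(120LEI) = -7·6²·(10-6)²·(6+2·10)/(120·10·1000) = -273/3125 m
Load 2 — applied couple M₀=-19 kN·m at a=20/3 m (b=L-a=10/3):
  y_2 = (R_Ax³/6 - M_Ax²/2)/EI  [x≤a] with R_A=-38/15, M_A=-19/3 = ((-38/15)·6³/6 - (-19/3)·6²/2)/1000 = 57/2500 m
Superposition: y = Σ y_i = -807/12500 m ≈ -0.064560 m

y(6) = -807/12500 m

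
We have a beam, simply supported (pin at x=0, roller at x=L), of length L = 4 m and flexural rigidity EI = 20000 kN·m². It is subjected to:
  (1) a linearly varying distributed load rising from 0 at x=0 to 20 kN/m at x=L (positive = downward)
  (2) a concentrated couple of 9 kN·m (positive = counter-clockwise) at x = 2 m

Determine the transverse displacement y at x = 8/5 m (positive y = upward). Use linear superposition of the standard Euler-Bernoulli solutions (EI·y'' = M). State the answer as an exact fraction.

y(8/5) = -75049/46875000 m

Load 1 — triangular load w₀=20 kN/m (0→w₀ over full span):
  y_1 = -w₀x(7L⁴-10L²x²+3x⁴)/(360LEI) = -20·(8/5)·(7·4⁴-10·4²·(8/5)²+3·(8/5)⁴)/(360·4·20000) = -9128/5859375 m
Load 2 — applied couple M₀=9 kN·m at a=2 m (b=L-a=2):
  y_2 = (M₀x³/(6L)+C₁x)/EI  [x≤a] with C₁=M₀(3b²-L²)/(6L)=-3/2 = (9·(8/5)³/(6·4)+(-3/2)·(8/5))/20000 = -27/625000 m
Superposition: y = Σ y_i = -75049/46875000 m ≈ -0.001601 m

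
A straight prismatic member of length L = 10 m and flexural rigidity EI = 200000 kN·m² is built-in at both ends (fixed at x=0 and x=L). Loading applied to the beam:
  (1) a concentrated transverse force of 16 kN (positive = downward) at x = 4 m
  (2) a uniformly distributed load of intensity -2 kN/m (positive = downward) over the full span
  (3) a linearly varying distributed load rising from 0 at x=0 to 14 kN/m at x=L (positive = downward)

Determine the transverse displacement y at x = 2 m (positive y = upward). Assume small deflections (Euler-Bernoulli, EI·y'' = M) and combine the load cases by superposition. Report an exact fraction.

y(2) = -449/1171875 m

Load 1 — point force P=16 kN at a=4 m (b=L-a=6):
  y_1 = -Pb²x²(3aL-(3a+b)x)/(6L³EI)  [x≤a] = -16·6²·2²·(3·4·10-(3·4+6)·2)/(6·10³·200000) = -63/390625 m
Load 2 — uniform load w=-2 kN/m over full span:
  y_2 = -wx²(L-x)²/(24EI) = -(-2)·2²·(10-2)²/(24·200000) = 1/9375 m
Load 3 — triangular load w₀=14 kN/m (0→w₀ over full span):
  y_3 = -w₀x²(L-x)²(x+2L)/(120LEI) = -14·2²·(10-2)²·(2+2·10)/(120·10·200000) = -77/234375 m
Superposition: y = Σ y_i = -449/1171875 m ≈ -0.000383 m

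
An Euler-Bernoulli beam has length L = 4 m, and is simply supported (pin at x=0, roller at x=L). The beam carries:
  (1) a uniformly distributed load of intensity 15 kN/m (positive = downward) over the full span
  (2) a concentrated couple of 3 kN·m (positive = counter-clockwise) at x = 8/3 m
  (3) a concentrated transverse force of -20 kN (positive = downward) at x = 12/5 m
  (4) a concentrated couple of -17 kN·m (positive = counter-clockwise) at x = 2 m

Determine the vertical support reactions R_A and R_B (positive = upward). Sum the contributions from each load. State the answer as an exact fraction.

R_A = 37/2 kN, R_B = 43/2 kN

Load 1 — uniform load w=15 kN/m over full span:
  R_A = wL/2 = 15·4/2 = 30 kN
  R_B = wL/2 = 15·4/2 = 30 kN
Load 2 — applied couple M₀=3 kN·m at a=8/3 m (b=L-a=4/3):
  R_A = M₀/L = 3/4 kN
  R_B = -M₀/L = -3/4 kN
Load 3 — point force P=-20 kN at a=12/5 m (b=L-a=8/5):
  R_A = Pb/L = (-20)·(8/5)/4 = -8 kN
  R_B = Pa/L = (-20)·(12/5)/4 = -12 kN
Load 4 — applied couple M₀=-17 kN·m at a=2 m (b=L-a=2):
  R_A = M₀/L = (-17)/4 = -17/4 kN
  R_B = -M₀/L = -(-17)/4 = 17/4 kN
Superposition: R_A = 37/2 kN, R_B = 43/2 kN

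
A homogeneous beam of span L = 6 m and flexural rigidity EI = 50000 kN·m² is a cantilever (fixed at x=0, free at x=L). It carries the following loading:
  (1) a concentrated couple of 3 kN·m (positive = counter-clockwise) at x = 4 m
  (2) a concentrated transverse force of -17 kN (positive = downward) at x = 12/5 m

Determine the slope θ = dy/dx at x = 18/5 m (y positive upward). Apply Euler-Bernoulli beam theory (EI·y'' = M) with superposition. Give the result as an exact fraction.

Load 1 — applied couple M₀=3 kN·m at a=4 m (b=L-a=2):
  θ_1 = M₀x/EI  [x≤a] = 3·(18/5)/50000 = 27/125000 rad
Load 2 — point force P=-17 kN at a=12/5 m (b=L-a=18/5):
  θ_2 = -Pa²/(2EI)  [x>a] = -(-17)·(12/5)²/(2·50000) = 153/156250 rad
Superposition: θ = Σ θ_i = 747/625000 rad ≈ 0.001195 rad

θ(18/5) = 747/625000 rad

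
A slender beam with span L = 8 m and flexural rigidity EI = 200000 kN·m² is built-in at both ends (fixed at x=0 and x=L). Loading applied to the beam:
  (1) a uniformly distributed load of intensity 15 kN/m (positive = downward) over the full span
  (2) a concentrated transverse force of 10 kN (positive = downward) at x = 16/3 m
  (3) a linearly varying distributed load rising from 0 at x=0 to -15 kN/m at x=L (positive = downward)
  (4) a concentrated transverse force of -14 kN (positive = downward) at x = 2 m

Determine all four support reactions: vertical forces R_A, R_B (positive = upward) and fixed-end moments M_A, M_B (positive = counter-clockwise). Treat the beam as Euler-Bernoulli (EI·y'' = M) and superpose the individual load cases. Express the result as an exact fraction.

R_A = 14161/432 kN, M_A = 4123/108 kN·m, R_B = 10031/432 kN, M_B = -4169/108 kN·m

Load 1 — uniform load w=15 kN/m over full span:
  R_A = wL/2 = 15·8/2 = 60 kN
  M_A = wL²/12 = 15·8²/12 = 80 kN·m
  R_B = wL/2 = 15·8/2 = 60 kN
  M_B = -wL²/12 = -15·8²/12 = -80 kN·m
Load 2 — point force P=10 kN at a=16/3 m (b=L-a=8/3):
  R_A = Pb²(3a+b)/L³ = 10·(8/3)²·(3·(16/3)+(8/3))/8³ = 70/27 kN
  M_A = Pab²/L² = 10·(16/3)·(8/3)²/8² = 160/27 kN·m
  R_B = Pa²(a+3b)/L³ = 10·(16/3)²·((16/3)+3·(8/3))/8³ = 200/27 kN
  M_B = -Pa²b/L² = -10·(16/3)²·(8/3)/8² = -320/27 kN·m
Load 3 — triangular load w₀=-15 kN/m (0→w₀ over full span):
  R_A = 3w₀L/20 = 3·(-15)·8/20 = -18 kN
  M_A = w₀L²/30 = (-15)·8²/30 = -32 kN·m
  R_B = 7w₀L/20 = 7·(-15)·8/20 = -42 kN
  M_B = -w₀L²/20 = -(-15)·8²/20 = 48 kN·m
Load 4 — point force P=-14 kN at a=2 m (b=L-a=6):
  R_A = Pb²(3a+b)/L³ = (-14)·6²·(3·2+6)/8³ = -189/16 kN
  M_A = Pab²/L² = (-14)·2·6²/8² = -63/4 kN·m
  R_B = Pa²(a+3b)/L³ = (-14)·2²·(2+3·6)/8³ = -35/16 kN
  M_B = -Pa²b/L² = -(-14)·2²·6/8² = 21/4 kN·m
Superposition: R_A = 14161/432 kN, M_A = 4123/108 kN·m, R_B = 10031/432 kN, M_B = -4169/108 kN·m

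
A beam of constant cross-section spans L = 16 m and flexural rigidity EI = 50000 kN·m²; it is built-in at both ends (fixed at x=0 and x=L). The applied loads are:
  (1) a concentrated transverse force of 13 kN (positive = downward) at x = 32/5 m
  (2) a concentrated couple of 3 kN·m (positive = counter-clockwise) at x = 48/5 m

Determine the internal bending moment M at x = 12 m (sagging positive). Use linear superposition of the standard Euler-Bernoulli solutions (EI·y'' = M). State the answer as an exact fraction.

Load 1 — point force P=13 kN at a=32/5 m (b=L-a=48/5):
  M_1 = Pa²(a+3b)(L-x)/L³ - Pa²b/L²  [x>a] = 13·(32/5)²·((32/5)+3·(48/5))·(16-12)/16³ - 13·(32/5)²·(48/5)/16² = -208/125 kN·m
Load 2 — applied couple M₀=3 kN·m at a=48/5 m (b=L-a=32/5):
  M_2 = R_Ax - M_A - M₀  [x>a] with R_A=27/100, M_A=24/25 = (27/100)·12 - (24/25) - 3 = -18/25 kN·m
Superposition: M = Σ M_i = -298/125 kN·m ≈ -2.384000 kN·m

M(12) = -298/125 kN·m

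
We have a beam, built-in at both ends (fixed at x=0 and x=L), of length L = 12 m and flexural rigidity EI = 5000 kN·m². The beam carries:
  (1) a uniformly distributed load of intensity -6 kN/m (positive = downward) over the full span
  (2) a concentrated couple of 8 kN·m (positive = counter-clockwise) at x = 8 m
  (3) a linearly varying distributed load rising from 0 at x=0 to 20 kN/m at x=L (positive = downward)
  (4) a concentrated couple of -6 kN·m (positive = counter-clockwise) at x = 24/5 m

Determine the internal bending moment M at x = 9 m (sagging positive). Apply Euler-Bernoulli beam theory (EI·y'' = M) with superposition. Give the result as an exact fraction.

M(9) = 2111/150 kN·m

Load 1 — uniform load w=-6 kN/m over full span:
  M_1 = wLx/2 - wL²/12 - wx²/2 = (-6)·12·9/2 - (-6)·12²/12 - (-6)·9²/2 = -9 kN·m
Load 2 — applied couple M₀=8 kN·m at a=8 m (b=L-a=4):
  M_2 = R_Ax - M_A - M₀  [x>a] with R_A=8/9, M_A=8/3 = (8/9)·9 - (8/3) - 8 = -8/3 kN·m
Load 3 — triangular load w₀=20 kN/m (0→w₀ over full span):
  M_3 = 3w₀Lx/20 - w₀L²/30 - w₀x³/(6L) = 3·20·12·9/20 - 20·12²/30 - 20·9³/(6·12) = 51/2 kN·m
Load 4 — applied couple M₀=-6 kN·m at a=24/5 m (b=L-a=36/5):
  M_4 = R_Ax - M_A - M₀  [x>a] with R_A=-18/25, M_A=-18/25 = (-18/25)·9 - (-18/25) - (-6) = 6/25 kN·m
Superposition: M = Σ M_i = 2111/150 kN·m ≈ 14.073333 kN·m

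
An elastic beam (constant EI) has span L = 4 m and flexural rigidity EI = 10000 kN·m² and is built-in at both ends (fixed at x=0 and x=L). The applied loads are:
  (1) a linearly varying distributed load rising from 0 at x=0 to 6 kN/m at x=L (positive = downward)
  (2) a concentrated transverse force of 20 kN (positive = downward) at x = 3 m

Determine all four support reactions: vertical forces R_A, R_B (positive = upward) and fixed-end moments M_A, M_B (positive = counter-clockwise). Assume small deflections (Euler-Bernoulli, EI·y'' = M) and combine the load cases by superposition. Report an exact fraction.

Load 1 — triangular load w₀=6 kN/m (0→w₀ over full span):
  R_A = 3w₀L/20 = 3·6·4/20 = 18/5 kN
  M_A = w₀L²/30 = 6·4²/30 = 16/5 kN·m
  R_B = 7w₀L/20 = 7·6·4/20 = 42/5 kN
  M_B = -w₀L²/20 = -6·4²/20 = -24/5 kN·m
Load 2 — point force P=20 kN at a=3 m (b=L-a=1):
  R_A = Pb²(3a+b)/L³ = 20·1²·(3·3+1)/4³ = 25/8 kN
  M_A = Pab²/L² = 20·3·1²/4² = 15/4 kN·m
  R_B = Pa²(a+3b)/L³ = 20·3²·(3+3·1)/4³ = 135/8 kN
  M_B = -Pa²b/L² = -20·3²·1/4² = -45/4 kN·m
Superposition: R_A = 269/40 kN, M_A = 139/20 kN·m, R_B = 1011/40 kN, M_B = -321/20 kN·m

R_A = 269/40 kN, M_A = 139/20 kN·m, R_B = 1011/40 kN, M_B = -321/20 kN·m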